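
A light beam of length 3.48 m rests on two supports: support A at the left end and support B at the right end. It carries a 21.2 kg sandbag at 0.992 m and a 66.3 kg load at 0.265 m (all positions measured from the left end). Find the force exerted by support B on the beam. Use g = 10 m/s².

R_B ≈ 111 N

Choose support A as the axis so its reaction then has zero moment arm.
Sandbag: 21.2 × 10 = 212 N down at 0.992 m → arm 0.992 m, τ = 212 × 0.992 = 210.3 N·m clockwise.
Load: 66.3 × 10 = 663 N down at 0.265 m → arm 0.265 m, τ = 663 × 0.265 = 175.7 N·m clockwise.
Net load moment about support A = 386 N·m clockwise.
Reaction R at support B is upward at 3.48 m, arm 3.48 m → moment R × 3.48 counterclockwise.
Balancing moments: R × 3.48 = 386, giving R = 111 N.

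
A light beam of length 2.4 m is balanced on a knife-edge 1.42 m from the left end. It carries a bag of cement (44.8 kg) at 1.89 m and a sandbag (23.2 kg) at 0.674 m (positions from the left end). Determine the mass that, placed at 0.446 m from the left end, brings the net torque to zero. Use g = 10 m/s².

Taking torques about the knife-edge (at 1.42 m from the left end):
Bag of cement: 44.8 × 10 = 448 N down at 1.89 m → arm 0.47 m, τ = 448 × 0.47 = 210.6 N·m clockwise.
Sandbag: 23.2 × 10 = 232 N down at 0.674 m → arm 0.746 m, τ = 232 × 0.746 = 173.1 N·m counterclockwise.
Net moment of known loads = 37.5 N·m clockwise.
An unknown mass m at 0.446 m has arm 0.974 m; its moment is m·g·0.974 counterclockwise.
Setting net torque to zero: m × 10 × 0.974 = 37.5 → m = 37.5 / (10 × 0.974) = 3.85 kg.

m ≈ 3.85 kg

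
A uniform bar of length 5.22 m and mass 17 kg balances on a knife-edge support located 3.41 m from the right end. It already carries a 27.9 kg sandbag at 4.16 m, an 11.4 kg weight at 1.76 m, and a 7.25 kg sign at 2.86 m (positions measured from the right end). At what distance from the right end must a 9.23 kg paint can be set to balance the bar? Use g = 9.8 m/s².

x ≈ 5.09 m from the right end

Sum moments about the knife-edge support (at 3.41 m from the right end) (the support reaction has zero arm there).
Beam weight: 17 × 9.8 = 166.6 N down at 2.61 m → arm 0.8 m, τ = 166.6 × 0.8 = 133.3 N·m clockwise.
Sandbag: 27.9 × 9.8 = 273.4 N down at 4.16 m → arm 0.75 m, τ = 273.4 × 0.75 = 205 N·m counterclockwise.
Weight: 11.4 × 9.8 = 111.7 N down at 1.76 m → arm 1.65 m, τ = 111.7 × 1.65 = 184.3 N·m clockwise.
Sign: 7.25 × 9.8 = 71.05 N down at 2.86 m → arm 0.55 m, τ = 71.05 × 0.55 = 39.08 N·m clockwise.
Net moment of existing loads = 151.7 N·m clockwise.
The paint can weighs 9.23 × 9.8 = 90.45 N and must supply an equal counterclockwise moment, so its lever arm about the knife-edge support is 151.7 / 90.45 = 1.68 m.
That puts it at 3.41 + 1.68 = 5.09 m from the right end.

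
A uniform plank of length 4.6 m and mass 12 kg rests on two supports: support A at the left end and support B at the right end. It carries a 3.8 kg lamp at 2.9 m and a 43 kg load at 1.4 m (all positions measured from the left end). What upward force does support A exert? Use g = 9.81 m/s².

Take moments about support B.
Beam weight: 12 × 9.81 = 117.7 N down at 2.3 m → arm 2.3 m, τ = 117.7 × 2.3 = 270.7 N·m counterclockwise.
Lamp: 3.8 × 9.81 = 37.28 N down at 2.9 m → arm 1.7 m, τ = 37.28 × 1.7 = 63.38 N·m counterclockwise.
Load: 43 × 9.81 = 421.8 N down at 1.4 m → arm 3.2 m, τ = 421.8 × 3.2 = 1350 N·m counterclockwise.
Net load moment about support B = 1684 N·m counterclockwise.
Reaction R at support A is upward at 0 m, arm 4.6 m → moment R × 4.6 clockwise.
Στ = 0 ⇒ R × 4.6 = 1684 ⇒ R = 366 N.

R_A ≈ 366 N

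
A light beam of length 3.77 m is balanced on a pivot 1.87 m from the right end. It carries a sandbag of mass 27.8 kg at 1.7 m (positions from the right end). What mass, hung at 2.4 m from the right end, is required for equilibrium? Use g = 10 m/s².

m ≈ 8.92 kg

About the pivot (at 1.87 m from the right end):
Sandbag: 27.8 × 10 = 278 N down at 1.7 m → arm 0.17 m, τ = 278 × 0.17 = 47.26 N·m clockwise.
Net moment of known loads = 47.26 N·m clockwise.
An unknown mass m at 2.4 m has arm 0.53 m; its moment is m·g·0.53 counterclockwise.
Στ = 0 ⇒ m × 10 × 0.53 = 47.26 ⇒ m = 47.26 / (10 × 0.53) = 8.92 kg.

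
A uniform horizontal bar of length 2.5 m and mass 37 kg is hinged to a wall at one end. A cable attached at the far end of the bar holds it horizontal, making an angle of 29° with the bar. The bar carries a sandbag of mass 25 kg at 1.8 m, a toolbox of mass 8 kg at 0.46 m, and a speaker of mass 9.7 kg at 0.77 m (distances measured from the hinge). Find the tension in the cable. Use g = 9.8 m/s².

Taking torques about the hinge:
Beam weight: 37 × 9.8 = 362.6 N down at 1.25 m → arm 1.25 m, τ = 362.6 × 1.25 = 453.2 N·m clockwise.
Sandbag: 25 × 9.8 = 245 N down at 1.8 m → arm 1.8 m, τ = 245 × 1.8 = 441 N·m clockwise.
Toolbox: 8 × 9.8 = 78.4 N down at 0.46 m → arm 0.46 m, τ = 78.4 × 0.46 = 36.06 N·m clockwise.
Speaker: 9.7 × 9.8 = 95.06 N down at 0.77 m → arm 0.77 m, τ = 95.06 × 0.77 = 73.2 N·m clockwise.
Total clockwise load moment = 1003 N·m.
The cable tension T acts at 2.5 m; only its component perpendicular to the bar, T sinθ, produces torque. sin 29° = 0.4848.
For rotational equilibrium, T × 2.5 × 0.4848 = 1003, so T = 1003 / 1.212 = 828 N.

T ≈ 828 N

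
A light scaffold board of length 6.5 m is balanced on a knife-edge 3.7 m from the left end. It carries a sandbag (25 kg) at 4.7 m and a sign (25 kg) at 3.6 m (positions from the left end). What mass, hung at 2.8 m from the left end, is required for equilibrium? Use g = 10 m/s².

Take moments about the knife-edge (at 3.7 m from the left end).
Sandbag: 25 × 10 = 250 N down at 4.7 m → arm 1 m, τ = 250 × 1 = 250 N·m clockwise.
Sign: 25 × 10 = 250 N down at 3.6 m → arm 0.1 m, τ = 250 × 0.1 = 25 N·m counterclockwise.
Net moment of known loads = 225 N·m clockwise.
An unknown mass m at 2.8 m has arm 0.9 m; its moment is m·g·0.9 counterclockwise.
Στ = 0 ⇒ m × 10 × 0.9 = 225 ⇒ m = 225 / (10 × 0.9) = 25 kg.

m ≈ 25 kg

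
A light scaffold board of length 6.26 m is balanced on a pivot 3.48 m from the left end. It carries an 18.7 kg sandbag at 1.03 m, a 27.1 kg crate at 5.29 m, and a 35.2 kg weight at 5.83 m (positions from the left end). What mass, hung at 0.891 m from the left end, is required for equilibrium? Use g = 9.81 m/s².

Choose the pivot (at 3.48 m from the left end) as the axis so the support reaction has zero arm there.
Sandbag: 18.7 × 9.81 = 183.4 N down at 1.03 m → arm 2.45 m, τ = 183.4 × 2.45 = 449.3 N·m counterclockwise.
Crate: 27.1 × 9.81 = 265.9 N down at 5.29 m → arm 1.81 m, τ = 265.9 × 1.81 = 481.3 N·m clockwise.
Weight: 35.2 × 9.81 = 345.3 N down at 5.83 m → arm 2.35 m, τ = 345.3 × 2.35 = 811.5 N·m clockwise.
Net moment of known loads = 843.5 N·m clockwise.
An unknown mass m at 0.891 m has arm 2.589 m; its moment is m·g·2.589 counterclockwise.
For rotational equilibrium, m × 9.81 × 2.589 = 843.5, so m = 843.5 / (9.81 × 2.589) = 33.2 kg.

m ≈ 33.2 kg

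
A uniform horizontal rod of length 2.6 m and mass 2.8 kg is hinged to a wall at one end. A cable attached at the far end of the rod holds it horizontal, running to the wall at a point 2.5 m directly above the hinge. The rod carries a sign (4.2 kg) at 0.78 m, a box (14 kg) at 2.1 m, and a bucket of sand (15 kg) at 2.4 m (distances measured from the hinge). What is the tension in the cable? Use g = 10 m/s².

Choose the hinge as the axis so the unknown hinge reaction has zero arm there.
Beam weight: 2.8 × 10 = 28 N down at 1.3 m → arm 1.3 m, τ = 28 × 1.3 = 36.4 N·m clockwise.
Sign: 4.2 × 10 = 42 N down at 0.78 m → arm 0.78 m, τ = 42 × 0.78 = 32.76 N·m clockwise.
Box: 14 × 10 = 140 N down at 2.1 m → arm 2.1 m, τ = 140 × 2.1 = 294 N·m clockwise.
Bucket of sand: 15 × 10 = 150 N down at 2.4 m → arm 2.4 m, τ = 150 × 2.4 = 360 N·m clockwise.
Total clockwise load moment = 723.2 N·m.
The cable tension T acts at 2.6 m; only its component perpendicular to the rod, T sinθ, produces torque. sinθ = h/√(h²+d²) = 2.5/√(2.5²+2.6²) = 0.6931.
Στ = 0 ⇒ T × 2.6 × 0.6931 = 723.2 ⇒ T = 723.2 / 1.802 = 401 N.

T ≈ 401 N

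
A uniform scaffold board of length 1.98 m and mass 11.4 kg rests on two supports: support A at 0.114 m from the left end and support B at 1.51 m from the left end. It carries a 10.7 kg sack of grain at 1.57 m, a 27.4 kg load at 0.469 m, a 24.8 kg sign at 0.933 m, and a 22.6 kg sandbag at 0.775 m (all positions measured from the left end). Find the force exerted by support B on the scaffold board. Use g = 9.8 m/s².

Sum moments about support A (its reaction then has zero moment arm).
Beam weight: 11.4 × 9.8 = 111.7 N down at 0.99 m → arm 0.876 m, τ = 111.7 × 0.876 = 97.85 N·m clockwise.
Sack of grain: 10.7 × 9.8 = 104.9 N down at 1.57 m → arm 1.456 m, τ = 104.9 × 1.456 = 152.7 N·m clockwise.
Load: 27.4 × 9.8 = 268.5 N down at 0.469 m → arm 0.355 m, τ = 268.5 × 0.355 = 95.32 N·m clockwise.
Sign: 24.8 × 9.8 = 243 N down at 0.933 m → arm 0.819 m, τ = 243 × 0.819 = 199 N·m clockwise.
Sandbag: 22.6 × 9.8 = 221.5 N down at 0.775 m → arm 0.661 m, τ = 221.5 × 0.661 = 146.4 N·m clockwise.
Net load moment about support A = 691.3 N·m clockwise.
Reaction R at support B is upward at 1.51 m, arm 1.396 m → moment R × 1.396 counterclockwise.
Στ = 0 ⇒ R × 1.396 = 691.3 ⇒ R = 495 N.

R_B ≈ 495 N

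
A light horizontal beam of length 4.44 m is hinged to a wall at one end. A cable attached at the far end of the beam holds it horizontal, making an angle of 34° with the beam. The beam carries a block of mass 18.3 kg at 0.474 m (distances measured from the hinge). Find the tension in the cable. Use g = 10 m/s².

T ≈ 34.9 N

About the hinge:
Block: 18.3 × 10 = 183 N down at 0.474 m → arm 0.474 m, τ = 183 × 0.474 = 86.74 N·m clockwise.
Total clockwise load moment = 86.74 N·m.
The cable tension T acts at 4.44 m; only its component perpendicular to the beam, T sinθ, produces torque. sin 34° = 0.5592.
For rotational equilibrium, T × 4.44 × 0.5592 = 86.74, so T = 86.74 / 2.483 = 34.9 N.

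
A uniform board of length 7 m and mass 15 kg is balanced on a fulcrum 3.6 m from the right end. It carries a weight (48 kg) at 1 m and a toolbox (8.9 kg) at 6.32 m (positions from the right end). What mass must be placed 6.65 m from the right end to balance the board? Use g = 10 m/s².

Taking torques about the fulcrum (at 3.6 m from the right end):
Beam weight: 15 × 10 = 150 N down at 3.5 m → arm 0.1 m, τ = 150 × 0.1 = 15 N·m clockwise.
Weight: 48 × 10 = 480 N down at 1 m → arm 2.6 m, τ = 480 × 2.6 = 1248 N·m clockwise.
Toolbox: 8.9 × 10 = 89 N down at 6.32 m → arm 2.72 m, τ = 89 × 2.72 = 242.1 N·m counterclockwise.
Net moment of known loads = 1021 N·m clockwise.
An unknown mass m at 6.65 m has arm 3.05 m; its moment is m·g·3.05 counterclockwise.
Balancing moments: m × 10 × 3.05 = 1021, giving m = 1021 / (10 × 3.05) = 33.5 kg.

m ≈ 33.5 kg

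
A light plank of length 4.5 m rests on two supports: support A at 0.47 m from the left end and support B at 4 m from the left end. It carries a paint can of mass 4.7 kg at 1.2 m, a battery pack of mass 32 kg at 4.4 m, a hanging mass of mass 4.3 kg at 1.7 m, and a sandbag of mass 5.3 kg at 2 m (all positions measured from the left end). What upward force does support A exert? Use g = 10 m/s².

R_A ≈ 59.1 N

Sum moments about support B (its reaction then has zero moment arm).
Paint can: 4.7 × 10 = 47 N down at 1.2 m → arm 2.8 m, τ = 47 × 2.8 = 131.6 N·m counterclockwise.
Battery pack: 32 × 10 = 320 N down at 4.4 m → arm 0.4 m, τ = 320 × 0.4 = 128 N·m clockwise.
Hanging mass: 4.3 × 10 = 43 N down at 1.7 m → arm 2.3 m, τ = 43 × 2.3 = 98.9 N·m counterclockwise.
Sandbag: 5.3 × 10 = 53 N down at 2 m → arm 2 m, τ = 53 × 2 = 106 N·m counterclockwise.
Net load moment about support B = 208.5 N·m counterclockwise.
Reaction R at support A is upward at 0.47 m, arm 3.53 m → moment R × 3.53 clockwise.
Στ = 0 ⇒ R × 3.53 = 208.5 ⇒ R = 59.1 N.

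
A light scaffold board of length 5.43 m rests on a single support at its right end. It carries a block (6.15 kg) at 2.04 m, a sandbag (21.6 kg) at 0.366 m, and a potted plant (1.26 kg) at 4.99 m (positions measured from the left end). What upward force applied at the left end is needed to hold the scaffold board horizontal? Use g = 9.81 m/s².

Sum moments about the right end (the unknown pivot reaction has zero arm there).
Block: 6.15 × 9.81 = 60.33 N down at 2.04 m → arm 3.39 m, τ = 60.33 × 3.39 = 204.5 N·m counterclockwise.
Sandbag: 21.6 × 9.81 = 211.9 N down at 0.366 m → arm 5.064 m, τ = 211.9 × 5.064 = 1073 N·m counterclockwise.
Potted plant: 1.26 × 9.81 = 12.36 N down at 4.99 m → arm 0.44 m, τ = 12.36 × 0.44 = 5.438 N·m counterclockwise.
Net moment of the loads = 1283 N·m counterclockwise.
The upward force F acts at the left end, arm 5.43 m, giving F × 5.43 clockwise.
Setting net torque to zero: F × 5.43 = 1283 → F = 1283 / 5.43 = 236 N.

F ≈ 236 N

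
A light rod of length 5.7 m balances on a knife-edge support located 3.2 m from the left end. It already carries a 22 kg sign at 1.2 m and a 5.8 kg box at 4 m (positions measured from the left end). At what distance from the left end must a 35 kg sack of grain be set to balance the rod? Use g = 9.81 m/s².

About the knife-edge support (at 3.2 m from the left end):
Sign: 22 × 9.81 = 215.8 N down at 1.2 m → arm 2 m, τ = 215.8 × 2 = 431.6 N·m counterclockwise.
Box: 5.8 × 9.81 = 56.9 N down at 4 m → arm 0.8 m, τ = 56.9 × 0.8 = 45.52 N·m clockwise.
Net moment of existing loads = 386.1 N·m counterclockwise.
The sack of grain weighs 35 × 9.81 = 343.4 N and must supply an equal clockwise moment, so its lever arm about the knife-edge support is 386.1 / 343.4 = 1.12 m.
That puts it at 3.2 + 1.12 = 4.32 m from the left end.

x ≈ 4.32 m from the left end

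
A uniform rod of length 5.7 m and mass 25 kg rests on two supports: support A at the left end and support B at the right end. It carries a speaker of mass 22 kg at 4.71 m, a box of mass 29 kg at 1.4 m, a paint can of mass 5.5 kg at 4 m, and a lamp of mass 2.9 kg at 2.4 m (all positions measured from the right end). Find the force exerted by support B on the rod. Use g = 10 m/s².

R_B ≈ 415 N

Choose support A as the axis so its reaction then has zero moment arm.
Beam weight: 25 × 10 = 250 N down at 2.85 m → arm 2.85 m, τ = 250 × 2.85 = 712.5 N·m clockwise.
Speaker: 22 × 10 = 220 N down at 4.71 m → arm 0.99 m, τ = 220 × 0.99 = 217.8 N·m clockwise.
Box: 29 × 10 = 290 N down at 1.4 m → arm 4.3 m, τ = 290 × 4.3 = 1247 N·m clockwise.
Paint can: 5.5 × 10 = 55 N down at 4 m → arm 1.7 m, τ = 55 × 1.7 = 93.5 N·m clockwise.
Lamp: 2.9 × 10 = 29 N down at 2.4 m → arm 3.3 m, τ = 29 × 3.3 = 95.7 N·m clockwise.
Net load moment about support A = 2366 N·m clockwise.
Reaction R at support B is upward at 0 m, arm 5.7 m → moment R × 5.7 counterclockwise.
Στ = 0 ⇒ R × 5.7 = 2366 ⇒ R = 415 N.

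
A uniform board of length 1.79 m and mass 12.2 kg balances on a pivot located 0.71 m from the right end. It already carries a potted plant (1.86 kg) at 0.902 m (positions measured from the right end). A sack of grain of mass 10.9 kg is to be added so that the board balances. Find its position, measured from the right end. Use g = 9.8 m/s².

Sum moments about the pivot (at 0.71 m from the right end) (the support reaction has zero arm there).
Beam weight: 12.2 × 9.8 = 119.6 N down at 0.895 m → arm 0.185 m, τ = 119.6 × 0.185 = 22.13 N·m counterclockwise.
Potted plant: 1.86 × 9.8 = 18.23 N down at 0.902 m → arm 0.192 m, τ = 18.23 × 0.192 = 3.5 N·m counterclockwise.
Net moment of existing loads = 25.63 N·m counterclockwise.
The sack of grain weighs 10.9 × 9.8 = 106.8 N and must supply an equal clockwise moment, so its lever arm about the pivot is 25.63 / 106.8 = 0.24 m.
That puts it at 0.71 − 0.24 = 0.47 m from the right end.

x ≈ 0.47 m from the right end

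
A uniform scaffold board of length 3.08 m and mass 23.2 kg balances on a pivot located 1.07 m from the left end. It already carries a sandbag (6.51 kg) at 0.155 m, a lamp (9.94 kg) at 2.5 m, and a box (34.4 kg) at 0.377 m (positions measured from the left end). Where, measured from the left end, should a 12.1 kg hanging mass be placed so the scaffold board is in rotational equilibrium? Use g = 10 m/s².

x ≈ 1.46 m from the left end

Choose the pivot (at 1.07 m from the left end) as the axis so the support reaction has zero arm there.
Beam weight: 23.2 × 10 = 232 N down at 1.54 m → arm 0.47 m, τ = 232 × 0.47 = 109 N·m clockwise.
Sandbag: 6.51 × 10 = 65.1 N down at 0.155 m → arm 0.915 m, τ = 65.1 × 0.915 = 59.57 N·m counterclockwise.
Lamp: 9.94 × 10 = 99.4 N down at 2.5 m → arm 1.43 m, τ = 99.4 × 1.43 = 142.1 N·m clockwise.
Box: 34.4 × 10 = 344 N down at 0.377 m → arm 0.693 m, τ = 344 × 0.693 = 238.4 N·m counterclockwise.
Net moment of existing loads = 46.87 N·m counterclockwise.
The hanging mass weighs 12.1 × 10 = 121 N and must supply an equal clockwise moment, so its lever arm about the pivot is 46.87 / 121 = 0.387 m.
That puts it at 1.07 + 0.387 = 1.46 m from the left end.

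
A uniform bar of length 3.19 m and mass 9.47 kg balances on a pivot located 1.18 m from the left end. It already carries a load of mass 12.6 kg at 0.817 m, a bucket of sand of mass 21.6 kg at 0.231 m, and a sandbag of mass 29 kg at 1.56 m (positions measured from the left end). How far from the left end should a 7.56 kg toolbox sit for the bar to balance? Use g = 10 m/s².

Take moments about the pivot (at 1.18 m from the left end).
Beam weight: 9.47 × 10 = 94.7 N down at 1.595 m → arm 0.415 m, τ = 94.7 × 0.415 = 39.3 N·m clockwise.
Load: 12.6 × 10 = 126 N down at 0.817 m → arm 0.363 m, τ = 126 × 0.363 = 45.74 N·m counterclockwise.
Bucket of sand: 21.6 × 10 = 216 N down at 0.231 m → arm 0.949 m, τ = 216 × 0.949 = 205 N·m counterclockwise.
Sandbag: 29 × 10 = 290 N down at 1.56 m → arm 0.38 m, τ = 290 × 0.38 = 110.2 N·m clockwise.
Net moment of existing loads = 101.2 N·m counterclockwise.
The toolbox weighs 7.56 × 10 = 75.6 N and must supply an equal clockwise moment, so its lever arm about the pivot is 101.2 / 75.6 = 1.34 m.
That puts it at 1.18 + 1.34 = 2.52 m from the left end.

x ≈ 2.52 m from the left end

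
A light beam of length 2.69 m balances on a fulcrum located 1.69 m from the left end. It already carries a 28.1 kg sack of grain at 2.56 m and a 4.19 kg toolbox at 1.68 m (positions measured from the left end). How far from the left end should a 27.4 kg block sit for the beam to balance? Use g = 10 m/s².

Sum moments about the fulcrum (at 1.69 m from the left end) (the support reaction has zero arm there).
Sack of grain: 28.1 × 10 = 281 N down at 2.56 m → arm 0.87 m, τ = 281 × 0.87 = 244.5 N·m clockwise.
Toolbox: 4.19 × 10 = 41.9 N down at 1.68 m → arm 0.01 m, τ = 41.9 × 0.01 = 0.419 N·m counterclockwise.
Net moment of existing loads = 244.1 N·m clockwise.
The block weighs 27.4 × 10 = 274 N and must supply an equal counterclockwise moment, so its lever arm about the fulcrum is 244.1 / 274 = 0.891 m.
That puts it at 1.69 − 0.891 = 0.799 m from the left end.

x ≈ 0.799 m from the left end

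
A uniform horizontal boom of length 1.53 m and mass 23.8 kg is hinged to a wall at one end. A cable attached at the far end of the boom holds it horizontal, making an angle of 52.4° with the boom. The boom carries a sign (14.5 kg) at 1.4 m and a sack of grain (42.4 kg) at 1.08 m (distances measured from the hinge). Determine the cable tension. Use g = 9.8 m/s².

T ≈ 682 N

About the hinge:
Beam weight: 23.8 × 9.8 = 233.2 N down at 0.765 m → arm 0.765 m, τ = 233.2 × 0.765 = 178.4 N·m clockwise.
Sign: 14.5 × 9.8 = 142.1 N down at 1.4 m → arm 1.4 m, τ = 142.1 × 1.4 = 198.9 N·m clockwise.
Sack of grain: 42.4 × 9.8 = 415.5 N down at 1.08 m → arm 1.08 m, τ = 415.5 × 1.08 = 448.7 N·m clockwise.
Total clockwise load moment = 826 N·m.
The cable tension T acts at 1.53 m; only its component perpendicular to the boom, T sinθ, produces torque. sin 52.4° = 0.7923.
For rotational equilibrium, T × 1.53 × 0.7923 = 826, so T = 826 / 1.212 = 682 N.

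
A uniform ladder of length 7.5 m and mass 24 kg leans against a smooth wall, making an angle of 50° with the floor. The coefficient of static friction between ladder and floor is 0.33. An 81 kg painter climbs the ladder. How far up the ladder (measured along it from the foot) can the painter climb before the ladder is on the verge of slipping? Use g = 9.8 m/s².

Taking torques about the foot of the ladder:
Ladder weight 24×9.8 = 235.2 N acts at 3.75 m along the ladder; its horizontal arm is 3.75·cos50° = 2.41 m → τ = 566.8 N·m clockwise.
Painter weight 81×9.8 = 793.8 N at distance d → arm d·cos50° → τ = 793.8·d·0.6428 clockwise.
Wall normal N at the top has arm L sinθ = 5.745 m counterclockwise, so Στ = 0 gives N·5.745 = 566.8 + 510.3·d.
ΣFy = 0 ⇒ N_floor = 1029 N, so the maximum friction is μ_s·N_floor = 0.33×1029 = 339.6 N. ΣFx = 0 ⇒ N_wall = f, so at the slipping point N = 339.6 N.
Substituting: 339.6×5.745 = 566.8 + 510.3·d ⇒ d = (1951 − 566.8) / 510.3 = 2.71 m.

d ≈ 2.71 m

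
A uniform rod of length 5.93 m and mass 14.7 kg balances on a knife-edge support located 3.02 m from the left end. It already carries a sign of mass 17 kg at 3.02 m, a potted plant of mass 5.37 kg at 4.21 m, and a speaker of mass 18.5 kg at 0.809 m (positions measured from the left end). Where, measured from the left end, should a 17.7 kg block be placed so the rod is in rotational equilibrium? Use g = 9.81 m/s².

Choose the knife-edge support (at 3.02 m from the left end) as the axis so the support reaction has zero arm there.
Beam weight: 14.7 × 9.81 = 144.2 N down at 2.965 m → arm 0.055 m, τ = 144.2 × 0.055 = 7.931 N·m counterclockwise.
Sign: acts at the knife-edge support, moment arm 0 → no torque.
Potted plant: 5.37 × 9.81 = 52.68 N down at 4.21 m → arm 1.19 m, τ = 52.68 × 1.19 = 62.69 N·m clockwise.
Speaker: 18.5 × 9.81 = 181.5 N down at 0.809 m → arm 2.211 m, τ = 181.5 × 2.211 = 401.3 N·m counterclockwise.
Net moment of existing loads = 346.5 N·m counterclockwise.
The block weighs 17.7 × 9.81 = 173.6 N and must supply an equal clockwise moment, so its lever arm about the knife-edge support is 346.5 / 173.6 = 2 m.
That puts it at 3.02 + 2 = 5.02 m from the left end.

x ≈ 5.02 m from the left end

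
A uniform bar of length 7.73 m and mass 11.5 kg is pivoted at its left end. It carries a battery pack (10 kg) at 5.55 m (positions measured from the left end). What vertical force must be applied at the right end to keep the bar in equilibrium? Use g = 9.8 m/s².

Take moments about the left end.
Beam weight: 11.5 × 9.8 = 112.7 N down at 3.865 m → arm 3.865 m, τ = 112.7 × 3.865 = 435.6 N·m clockwise.
Battery pack: 10 × 9.8 = 98 N down at 5.55 m → arm 5.55 m, τ = 98 × 5.55 = 543.9 N·m clockwise.
Net moment of the loads = 979.5 N·m clockwise.
The upward force F acts at the right end, arm 7.73 m, giving F × 7.73 counterclockwise.
Στ = 0 ⇒ F × 7.73 = 979.5 ⇒ F = 979.5 / 7.73 = 127 N.

F ≈ 127 N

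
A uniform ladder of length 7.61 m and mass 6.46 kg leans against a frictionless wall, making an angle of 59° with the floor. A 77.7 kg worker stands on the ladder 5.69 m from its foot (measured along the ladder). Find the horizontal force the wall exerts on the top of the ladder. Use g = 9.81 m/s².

Taking torques about the foot of the ladder:
Ladder weight 6.46×9.81 = 63.37 N acts at 3.805 m along the ladder; its horizontal arm is 3.805·cos59° = 1.96 m → τ = 124.2 N·m clockwise.
Worker: 77.7×9.81 = 762.2 N at 5.69 m → arm 2.931 m → τ = 2234 N·m clockwise.
Wall normal N acts horizontally at the top; its moment arm is the height L sinθ = 7.61·sin59° = 6.523 m, counterclockwise.
For rotational equilibrium, N × 6.523 = 2358, so N = 361 N.

N_wall ≈ 361 N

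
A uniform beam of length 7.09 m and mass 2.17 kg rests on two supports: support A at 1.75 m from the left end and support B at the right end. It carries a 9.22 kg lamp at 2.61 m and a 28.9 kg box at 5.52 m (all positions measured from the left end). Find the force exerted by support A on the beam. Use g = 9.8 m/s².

R_A ≈ 173 N

About support B:
Beam weight: 2.17 × 9.8 = 21.27 N down at 3.545 m → arm 3.545 m, τ = 21.27 × 3.545 = 75.4 N·m counterclockwise.
Lamp: 9.22 × 9.8 = 90.36 N down at 2.61 m → arm 4.48 m, τ = 90.36 × 4.48 = 404.8 N·m counterclockwise.
Box: 28.9 × 9.8 = 283.2 N down at 5.52 m → arm 1.57 m, τ = 283.2 × 1.57 = 444.6 N·m counterclockwise.
Net load moment about support B = 924.8 N·m counterclockwise.
Reaction R at support A is upward at 1.75 m, arm 5.34 m → moment R × 5.34 clockwise.
For rotational equilibrium, R × 5.34 = 924.8, so R = 173 N.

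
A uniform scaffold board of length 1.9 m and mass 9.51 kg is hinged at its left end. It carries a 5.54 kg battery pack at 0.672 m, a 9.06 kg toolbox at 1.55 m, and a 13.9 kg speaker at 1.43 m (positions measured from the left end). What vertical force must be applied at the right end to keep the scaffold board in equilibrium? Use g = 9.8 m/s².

F ≈ 241 N

Sum moments about the left end (the unknown pivot reaction has zero arm there).
Beam weight: 9.51 × 9.8 = 93.2 N down at 0.95 m → arm 0.95 m, τ = 93.2 × 0.95 = 88.54 N·m clockwise.
Battery pack: 5.54 × 9.8 = 54.29 N down at 0.672 m → arm 0.672 m, τ = 54.29 × 0.672 = 36.48 N·m clockwise.
Toolbox: 9.06 × 9.8 = 88.79 N down at 1.55 m → arm 1.55 m, τ = 88.79 × 1.55 = 137.6 N·m clockwise.
Speaker: 13.9 × 9.8 = 136.2 N down at 1.43 m → arm 1.43 m, τ = 136.2 × 1.43 = 194.8 N·m clockwise.
Net moment of the loads = 457.4 N·m clockwise.
The upward force F acts at the right end, arm 1.9 m, giving F × 1.9 counterclockwise.
Στ = 0 ⇒ F × 1.9 = 457.4 ⇒ F = 457.4 / 1.9 = 241 N.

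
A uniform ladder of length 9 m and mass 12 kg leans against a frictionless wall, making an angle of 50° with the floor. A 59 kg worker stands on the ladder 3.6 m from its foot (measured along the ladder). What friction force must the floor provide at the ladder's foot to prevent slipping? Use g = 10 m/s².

Taking torques about the foot of the ladder:
Ladder weight 12×10 = 120 N acts at 4.5 m along the ladder; its horizontal arm is 4.5·cos50° = 2.893 m → τ = 347.2 N·m clockwise.
Worker: 59×10 = 590 N at 3.6 m → arm 2.314 m → τ = 1365 N·m clockwise.
Wall normal N acts horizontally at the top; its moment arm is the height L sinθ = 9·sin50° = 6.894 m, counterclockwise.
For rotational equilibrium, N × 6.894 = 1712, so N = 248 N.
ΣFx = 0: friction at the foot balances the wall's push, so f = N_wall = 248 N.

f ≈ 248 N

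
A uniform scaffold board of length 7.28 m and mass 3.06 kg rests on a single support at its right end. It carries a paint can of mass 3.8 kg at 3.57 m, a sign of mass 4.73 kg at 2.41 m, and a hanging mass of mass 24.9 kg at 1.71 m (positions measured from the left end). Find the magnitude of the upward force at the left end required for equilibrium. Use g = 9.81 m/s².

F ≈ 252 N

Sum moments about the right end (the unknown pivot reaction has zero arm there).
Beam weight: 3.06 × 9.81 = 30.02 N down at 3.64 m → arm 3.64 m, τ = 30.02 × 3.64 = 109.3 N·m counterclockwise.
Paint can: 3.8 × 9.81 = 37.28 N down at 3.57 m → arm 3.71 m, τ = 37.28 × 3.71 = 138.3 N·m counterclockwise.
Sign: 4.73 × 9.81 = 46.4 N down at 2.41 m → arm 4.87 m, τ = 46.4 × 4.87 = 226 N·m counterclockwise.
Hanging mass: 24.9 × 9.81 = 244.3 N down at 1.71 m → arm 5.57 m, τ = 244.3 × 5.57 = 1361 N·m counterclockwise.
Net moment of the loads = 1835 N·m counterclockwise.
The upward force F acts at the left end, arm 7.28 m, giving F × 7.28 clockwise.
Στ = 0 ⇒ F × 7.28 = 1835 ⇒ F = 1835 / 7.28 = 252 N.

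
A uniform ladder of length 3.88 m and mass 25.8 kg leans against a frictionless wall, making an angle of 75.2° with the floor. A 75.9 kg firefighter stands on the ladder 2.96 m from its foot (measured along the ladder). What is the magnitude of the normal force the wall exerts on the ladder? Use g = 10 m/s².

N_wall ≈ 187 N

Choose the foot of the ladder as the axis so the floor normal and friction both act there and drop out.
Ladder weight 25.8×10 = 258 N acts at 1.94 m along the ladder; its horizontal arm is 1.94·cos75.2° = 0.4956 m → τ = 127.9 N·m clockwise.
Firefighter: 75.9×10 = 759 N at 2.96 m → arm 0.7561 m → τ = 573.9 N·m clockwise.
Wall normal N acts horizontally at the top; its moment arm is the height L sinθ = 3.88·sin75.2° = 3.751 m, counterclockwise.
Setting net torque to zero: N × 3.751 = 701.8 → N = 187 N.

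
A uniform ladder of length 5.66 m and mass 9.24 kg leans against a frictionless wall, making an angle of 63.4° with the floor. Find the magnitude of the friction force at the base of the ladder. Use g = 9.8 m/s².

f ≈ 22.7 N

About the foot of the ladder:
Ladder weight 9.24×9.8 = 90.55 N acts at 2.83 m along the ladder; its horizontal arm is 2.83·cos63.4° = 1.267 m → τ = 114.7 N·m clockwise.
Wall normal N acts horizontally at the top; its moment arm is the height L sinθ = 5.66·sin63.4° = 5.061 m, counterclockwise.
Setting net torque to zero: N × 5.061 = 114.7 → N = 22.7 N.
ΣFx = 0: friction at the foot balances the wall's push, so f = N_wall = 22.7 N.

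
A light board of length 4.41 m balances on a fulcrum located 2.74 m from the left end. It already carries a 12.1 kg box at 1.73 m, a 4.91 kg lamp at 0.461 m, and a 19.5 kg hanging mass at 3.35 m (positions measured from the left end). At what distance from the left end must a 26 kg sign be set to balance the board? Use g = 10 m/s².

x ≈ 3.18 m from the left end

Sum moments about the fulcrum (at 2.74 m from the left end) (the support reaction has zero arm there).
Box: 12.1 × 10 = 121 N down at 1.73 m → arm 1.01 m, τ = 121 × 1.01 = 122.2 N·m counterclockwise.
Lamp: 4.91 × 10 = 49.1 N down at 0.461 m → arm 2.279 m, τ = 49.1 × 2.279 = 111.9 N·m counterclockwise.
Hanging mass: 19.5 × 10 = 195 N down at 3.35 m → arm 0.61 m, τ = 195 × 0.61 = 119 N·m clockwise.
Net moment of existing loads = 115.1 N·m counterclockwise.
The sign weighs 26 × 10 = 260 N and must supply an equal clockwise moment, so its lever arm about the fulcrum is 115.1 / 260 = 0.443 m.
That puts it at 2.74 + 0.443 = 3.18 m from the left end.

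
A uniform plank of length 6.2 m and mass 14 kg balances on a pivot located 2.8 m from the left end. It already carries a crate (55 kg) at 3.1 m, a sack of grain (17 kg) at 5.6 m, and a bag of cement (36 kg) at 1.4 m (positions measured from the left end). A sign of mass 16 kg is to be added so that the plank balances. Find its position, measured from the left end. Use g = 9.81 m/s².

x ≈ 1.68 m from the left end

About the pivot (at 2.8 m from the left end):
Beam weight: 14 × 9.81 = 137.3 N down at 3.1 m → arm 0.3 m, τ = 137.3 × 0.3 = 41.19 N·m clockwise.
Crate: 55 × 9.81 = 539.6 N down at 3.1 m → arm 0.3 m, τ = 539.6 × 0.3 = 161.9 N·m clockwise.
Sack of grain: 17 × 9.81 = 166.8 N down at 5.6 m → arm 2.8 m, τ = 166.8 × 2.8 = 467 N·m clockwise.
Bag of cement: 36 × 9.81 = 353.2 N down at 1.4 m → arm 1.4 m, τ = 353.2 × 1.4 = 494.5 N·m counterclockwise.
Net moment of existing loads = 175.6 N·m clockwise.
The sign weighs 16 × 9.81 = 157 N and must supply an equal counterclockwise moment, so its lever arm about the pivot is 175.6 / 157 = 1.12 m.
That puts it at 2.8 − 1.12 = 1.68 m from the left end.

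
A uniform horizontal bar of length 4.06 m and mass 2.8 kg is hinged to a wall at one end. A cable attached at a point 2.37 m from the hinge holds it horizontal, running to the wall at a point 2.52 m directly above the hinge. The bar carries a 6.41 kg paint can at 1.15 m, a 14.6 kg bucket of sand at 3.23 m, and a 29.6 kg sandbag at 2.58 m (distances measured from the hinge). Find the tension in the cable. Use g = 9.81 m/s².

Sum moments about the hinge (the unknown hinge reaction has zero arm there).
Beam weight: 2.8 × 9.81 = 27.47 N down at 2.03 m → arm 2.03 m, τ = 27.47 × 2.03 = 55.76 N·m clockwise.
Paint can: 6.41 × 9.81 = 62.88 N down at 1.15 m → arm 1.15 m, τ = 62.88 × 1.15 = 72.31 N·m clockwise.
Bucket of sand: 14.6 × 9.81 = 143.2 N down at 3.23 m → arm 3.23 m, τ = 143.2 × 3.23 = 462.5 N·m clockwise.
Sandbag: 29.6 × 9.81 = 290.4 N down at 2.58 m → arm 2.58 m, τ = 290.4 × 2.58 = 749.2 N·m clockwise.
Total clockwise load moment = 1340 N·m.
The cable tension T acts at 2.37 m; only its component perpendicular to the bar, T sinθ, produces torque. sinθ = h/√(h²+d²) = 2.52/√(2.52²+2.37²) = 0.7285.
Setting net torque to zero: T × 2.37 × 0.7285 = 1340 → T = 1340 / 1.727 = 776 N.

T ≈ 776 N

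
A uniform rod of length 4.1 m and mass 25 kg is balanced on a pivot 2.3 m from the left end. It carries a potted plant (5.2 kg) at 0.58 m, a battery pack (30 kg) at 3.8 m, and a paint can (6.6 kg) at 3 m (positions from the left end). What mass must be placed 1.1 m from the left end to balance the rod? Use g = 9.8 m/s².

m ≈ 28.7 kg

Sum moments about the pivot (at 2.3 m from the left end) (the support reaction has zero arm there).
Beam weight: 25 × 9.8 = 245 N down at 2.05 m → arm 0.25 m, τ = 245 × 0.25 = 61.25 N·m counterclockwise.
Potted plant: 5.2 × 9.8 = 50.96 N down at 0.58 m → arm 1.72 m, τ = 50.96 × 1.72 = 87.65 N·m counterclockwise.
Battery pack: 30 × 9.8 = 294 N down at 3.8 m → arm 1.5 m, τ = 294 × 1.5 = 441 N·m clockwise.
Paint can: 6.6 × 9.8 = 64.68 N down at 3 m → arm 0.7 m, τ = 64.68 × 0.7 = 45.28 N·m clockwise.
Net moment of known loads = 337.4 N·m clockwise.
An unknown mass m at 1.1 m has arm 1.2 m; its moment is m·g·1.2 counterclockwise.
Balancing moments: m × 9.8 × 1.2 = 337.4, giving m = 337.4 / (9.8 × 1.2) = 28.7 kg.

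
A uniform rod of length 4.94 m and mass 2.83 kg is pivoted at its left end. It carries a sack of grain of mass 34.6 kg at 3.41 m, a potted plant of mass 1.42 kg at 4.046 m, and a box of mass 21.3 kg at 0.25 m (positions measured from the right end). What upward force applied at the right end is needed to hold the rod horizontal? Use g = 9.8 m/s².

F ≈ 320 N

Take moments about the left end.
Beam weight: 2.83 × 9.8 = 27.73 N down at 2.47 m → arm 2.47 m, τ = 27.73 × 2.47 = 68.49 N·m clockwise.
Sack of grain: 34.6 × 9.8 = 339.1 N down at 3.41 m → arm 1.53 m, τ = 339.1 × 1.53 = 518.8 N·m clockwise.
Potted plant: 1.42 × 9.8 = 13.92 N down at 4.046 m → arm 0.894 m, τ = 13.92 × 0.894 = 12.44 N·m clockwise.
Box: 21.3 × 9.8 = 208.7 N down at 0.25 m → arm 4.69 m, τ = 208.7 × 4.69 = 978.8 N·m clockwise.
Net moment of the loads = 1579 N·m clockwise.
The upward force F acts at the right end, arm 4.94 m, giving F × 4.94 counterclockwise.
Στ = 0 ⇒ F × 4.94 = 1579 ⇒ F = 1579 / 4.94 = 320 N.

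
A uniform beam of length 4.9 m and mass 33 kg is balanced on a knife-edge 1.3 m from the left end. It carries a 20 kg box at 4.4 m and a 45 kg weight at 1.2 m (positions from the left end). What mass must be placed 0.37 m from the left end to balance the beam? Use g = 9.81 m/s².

m ≈ 103 kg

Take moments about the knife-edge (at 1.3 m from the left end).
Beam weight: 33 × 9.81 = 323.7 N down at 2.45 m → arm 1.15 m, τ = 323.7 × 1.15 = 372.3 N·m clockwise.
Box: 20 × 9.81 = 196.2 N down at 4.4 m → arm 3.1 m, τ = 196.2 × 3.1 = 608.2 N·m clockwise.
Weight: 45 × 9.81 = 441.5 N down at 1.2 m → arm 0.1 m, τ = 441.5 × 0.1 = 44.15 N·m counterclockwise.
Net moment of known loads = 936.4 N·m clockwise.
An unknown mass m at 0.37 m has arm 0.93 m; its moment is m·g·0.93 counterclockwise.
For rotational equilibrium, m × 9.81 × 0.93 = 936.4, so m = 936.4 / (9.81 × 0.93) = 103 kg.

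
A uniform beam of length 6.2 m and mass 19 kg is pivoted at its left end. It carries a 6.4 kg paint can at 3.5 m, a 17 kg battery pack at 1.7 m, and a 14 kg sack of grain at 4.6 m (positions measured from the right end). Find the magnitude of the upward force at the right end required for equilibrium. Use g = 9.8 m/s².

F ≈ 277 N

Choose the left end as the axis so the unknown pivot reaction has zero arm there.
Beam weight: 19 × 9.8 = 186.2 N down at 3.1 m → arm 3.1 m, τ = 186.2 × 3.1 = 577.2 N·m clockwise.
Paint can: 6.4 × 9.8 = 62.72 N down at 3.5 m → arm 2.7 m, τ = 62.72 × 2.7 = 169.3 N·m clockwise.
Battery pack: 17 × 9.8 = 166.6 N down at 1.7 m → arm 4.5 m, τ = 166.6 × 4.5 = 749.7 N·m clockwise.
Sack of grain: 14 × 9.8 = 137.2 N down at 4.6 m → arm 1.6 m, τ = 137.2 × 1.6 = 219.5 N·m clockwise.
Net moment of the loads = 1716 N·m clockwise.
The upward force F acts at the right end, arm 6.2 m, giving F × 6.2 counterclockwise.
Setting net torque to zero: F × 6.2 = 1716 → F = 1716 / 6.2 = 277 N.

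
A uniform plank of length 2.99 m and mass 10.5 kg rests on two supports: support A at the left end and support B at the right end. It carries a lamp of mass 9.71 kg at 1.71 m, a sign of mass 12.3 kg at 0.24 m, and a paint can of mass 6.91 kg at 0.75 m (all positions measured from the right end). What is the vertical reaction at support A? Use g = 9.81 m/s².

R_A ≈ 133 N

Sum moments about support B (its reaction then has zero moment arm).
Beam weight: 10.5 × 9.81 = 103 N down at 1.495 m → arm 1.495 m, τ = 103 × 1.495 = 154 N·m counterclockwise.
Lamp: 9.71 × 9.81 = 95.26 N down at 1.71 m → arm 1.71 m, τ = 95.26 × 1.71 = 162.9 N·m counterclockwise.
Sign: 12.3 × 9.81 = 120.7 N down at 0.24 m → arm 0.24 m, τ = 120.7 × 0.24 = 28.97 N·m counterclockwise.
Paint can: 6.91 × 9.81 = 67.79 N down at 0.75 m → arm 0.75 m, τ = 67.79 × 0.75 = 50.84 N·m counterclockwise.
Net load moment about support B = 396.7 N·m counterclockwise.
Reaction R at support A is upward at 2.99 m, arm 2.99 m → moment R × 2.99 clockwise.
Balancing moments: R × 2.99 = 396.7, giving R = 133 N.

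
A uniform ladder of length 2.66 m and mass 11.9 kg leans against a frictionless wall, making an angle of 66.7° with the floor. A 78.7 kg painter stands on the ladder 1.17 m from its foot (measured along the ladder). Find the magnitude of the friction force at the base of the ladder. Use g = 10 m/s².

Sum moments about the foot of the ladder (the floor normal and friction both act there and drop out).
Ladder weight 11.9×10 = 119 N acts at 1.33 m along the ladder; its horizontal arm is 1.33·cos66.7° = 0.5261 m → τ = 62.61 N·m clockwise.
Painter: 78.7×10 = 787 N at 1.17 m → arm 0.4628 m → τ = 364.2 N·m clockwise.
Wall normal N acts horizontally at the top; its moment arm is the height L sinθ = 2.66·sin66.7° = 2.443 m, counterclockwise.
Στ = 0 ⇒ N × 2.443 = 426.8 ⇒ N = 175 N.
ΣFx = 0: friction at the foot balances the wall's push, so f = N_wall = 175 N.

f ≈ 175 N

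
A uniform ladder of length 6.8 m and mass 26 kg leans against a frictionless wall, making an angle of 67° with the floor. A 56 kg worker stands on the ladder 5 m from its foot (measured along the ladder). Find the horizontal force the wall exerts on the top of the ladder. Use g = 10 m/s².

Take moments about the foot of the ladder.
Ladder weight 26×10 = 260 N acts at 3.4 m along the ladder; its horizontal arm is 3.4·cos67° = 1.328 m → τ = 345.3 N·m clockwise.
Worker: 56×10 = 560 N at 5 m → arm 1.954 m → τ = 1094 N·m clockwise.
Wall normal N acts horizontally at the top; its moment arm is the height L sinθ = 6.8·sin67° = 6.259 m, counterclockwise.
Στ = 0 ⇒ N × 6.259 = 1439 ⇒ N = 230 N.

N_wall ≈ 230 N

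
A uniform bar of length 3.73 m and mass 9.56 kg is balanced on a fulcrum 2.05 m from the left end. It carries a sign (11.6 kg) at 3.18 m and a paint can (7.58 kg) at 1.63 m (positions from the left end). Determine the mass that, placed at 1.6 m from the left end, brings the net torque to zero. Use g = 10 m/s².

Taking torques about the fulcrum (at 2.05 m from the left end):
Beam weight: 9.56 × 10 = 95.6 N down at 1.865 m → arm 0.185 m, τ = 95.6 × 0.185 = 17.69 N·m counterclockwise.
Sign: 11.6 × 10 = 116 N down at 3.18 m → arm 1.13 m, τ = 116 × 1.13 = 131.1 N·m clockwise.
Paint can: 7.58 × 10 = 75.8 N down at 1.63 m → arm 0.42 m, τ = 75.8 × 0.42 = 31.84 N·m counterclockwise.
Net moment of known loads = 81.57 N·m clockwise.
An unknown mass m at 1.6 m has arm 0.45 m; its moment is m·g·0.45 counterclockwise.
For rotational equilibrium, m × 10 × 0.45 = 81.57, so m = 81.57 / (10 × 0.45) = 18.1 kg.

m ≈ 18.1 kg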